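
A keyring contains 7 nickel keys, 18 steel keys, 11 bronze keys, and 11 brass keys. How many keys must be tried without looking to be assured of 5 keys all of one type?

17

Treat the 4 types as pigeonholes.
The worst case takes 4 keys of each type without reaching 5 of any: 4 × 4 = 16.
The next key must bring some type to 5, so 16 + 1 = 17.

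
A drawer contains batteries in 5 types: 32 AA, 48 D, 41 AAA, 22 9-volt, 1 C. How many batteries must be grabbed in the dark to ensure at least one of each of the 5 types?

144

The hardest type to obtain is C: we could draw every other battery first — 144 − 1 = 143 batteries — without a single C one.
The next draw must be C, so 143 + 1 = 144.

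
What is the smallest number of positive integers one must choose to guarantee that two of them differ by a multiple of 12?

13

Two integers differ by a multiple of 12 exactly when they share a remainder mod 12.
There are 12 residue classes mod 12, so 12 integers can all lie in distinct classes.
One more integer must repeat a residue, giving a difference divisible by 12. So n = 12 + 1 = 13.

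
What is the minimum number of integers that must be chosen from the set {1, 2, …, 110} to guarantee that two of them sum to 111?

Partition {1, …, 110} into 55 pairs: {1,110}, {2,109}, …, {55,56}.
Choosing 55 integers — say the integers 1 through 55 — takes one from each pair and avoids the property.
Choosing 56 forces two into the same pair by pigeonhole, and those sum to 111. So 56.

56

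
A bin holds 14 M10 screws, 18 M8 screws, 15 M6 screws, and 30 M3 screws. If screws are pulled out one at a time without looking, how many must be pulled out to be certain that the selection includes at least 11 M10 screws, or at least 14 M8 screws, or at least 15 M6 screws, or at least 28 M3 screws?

The worst case stops just short of every target: 10 M10, 13 M8, 14 M6, 27 M3 — 10 + 13 + 14 + 27 = 64 screws.
One more screw must push some size to its target, so 64 + 1 = 65.

65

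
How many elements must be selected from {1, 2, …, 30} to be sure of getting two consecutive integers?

Partition {1, …, 30} into 15 pairs: {1,2}, {3,4}, …, {29,30}.
Choosing 15 integers — say the 15 even numbers 2, 4, …, 30 — takes one from each pair and avoids the property.
Choosing 16 forces two into the same pair by pigeonhole, and those are consecutive. So 16.

16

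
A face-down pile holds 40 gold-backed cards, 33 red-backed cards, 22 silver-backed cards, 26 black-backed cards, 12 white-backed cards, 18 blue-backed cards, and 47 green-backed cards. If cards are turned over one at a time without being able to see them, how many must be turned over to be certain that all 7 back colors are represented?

The hardest back color to obtain is white-backed: we could draw every other card first — 198 − 12 = 186 cards — without a single white-backed one.
The next draw must be white-backed, so 186 + 1 = 187.

187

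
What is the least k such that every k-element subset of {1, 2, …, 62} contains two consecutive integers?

Partition {1, …, 62} into 31 pairs: {1,2}, {3,4}, …, {61,62}.
Choosing 31 integers — say the 31 even numbers 2, 4, …, 62 — takes one from each pair and avoids the property.
Choosing 32 forces two into the same pair by pigeonhole, and those are consecutive. So 32.

32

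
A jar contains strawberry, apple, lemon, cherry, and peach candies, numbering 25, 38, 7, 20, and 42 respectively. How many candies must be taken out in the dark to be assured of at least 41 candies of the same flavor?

131

In the worst case we take at most 40 of each flavor, but all 25 strawberry, all 38 apple, all 7 lemon, and all 20 cherry (fewer than 40), giving 25 + 38 + 7 + 20 + 40 = 130.
One more candy then forces some flavor to 41, so 130 + 1 = 131.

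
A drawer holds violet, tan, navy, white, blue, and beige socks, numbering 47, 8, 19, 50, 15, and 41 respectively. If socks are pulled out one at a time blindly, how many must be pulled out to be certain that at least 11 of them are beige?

150

The worst case draws every non-beige sock first: 47 + 8 + 19 + 50 + 15 = 139.
The next 11 draws are then forced to be beige, giving 139 + 11 = 150.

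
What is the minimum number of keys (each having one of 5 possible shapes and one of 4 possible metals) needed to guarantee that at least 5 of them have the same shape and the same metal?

There are 5 × 4 = 20 (shape, metal) combinations acting as pigeonholes.
With 20 × 4 = 80 keys we could place exactly 4 in each, with no (shape, metal) pair reaching 5.
One more forces some (shape, metal) pair to hold 5, so 80 + 1 = 81.

81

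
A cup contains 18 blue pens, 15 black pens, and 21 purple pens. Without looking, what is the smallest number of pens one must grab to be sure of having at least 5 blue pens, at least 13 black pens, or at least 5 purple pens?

The worst case stops just short of every target: 4 blue, 12 black, 4 purple — 4 + 12 + 4 = 20 pens.
One more pen must push some ink color to its target, so 20 + 1 = 21.

21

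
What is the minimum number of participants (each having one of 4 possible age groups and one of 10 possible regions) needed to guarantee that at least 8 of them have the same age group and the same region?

There are 4 × 10 = 40 (age group, region) combinations acting as pigeonholes.
With 40 × 7 = 280 participants we could place exactly 7 in each, with no (age group, region) pair reaching 8.
One more forces some (age group, region) pair to hold 8, so 280 + 1 = 281.

281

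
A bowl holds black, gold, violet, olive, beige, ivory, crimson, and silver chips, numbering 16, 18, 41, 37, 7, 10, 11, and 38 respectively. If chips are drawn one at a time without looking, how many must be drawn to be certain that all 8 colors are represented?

The hardest color to obtain is beige: we could draw every other chip first — 178 − 7 = 171 chips — without a single beige one.
The next draw must be beige, so 171 + 1 = 172.

172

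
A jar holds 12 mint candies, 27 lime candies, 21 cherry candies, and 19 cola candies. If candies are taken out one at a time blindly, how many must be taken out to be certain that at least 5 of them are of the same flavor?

17

Treat the 4 flavors as pigeonholes.
The worst case takes 4 candies of each flavor without reaching 5 of any: 4 × 4 = 16.
The next candy must bring some flavor to 5, so 16 + 1 = 17.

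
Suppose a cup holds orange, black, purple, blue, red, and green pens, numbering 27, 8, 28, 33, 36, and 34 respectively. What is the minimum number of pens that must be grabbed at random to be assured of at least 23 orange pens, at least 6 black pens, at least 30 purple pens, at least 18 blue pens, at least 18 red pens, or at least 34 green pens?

123

The worst case stops just short of every target: 22 orange, 5 black, all 28 purple, 17 blue, 17 red, 33 green — 22 + 5 + 28 + 17 + 17 + 33 = 122 pens.
One more pen must push some ink color to its target, so 122 + 1 = 123.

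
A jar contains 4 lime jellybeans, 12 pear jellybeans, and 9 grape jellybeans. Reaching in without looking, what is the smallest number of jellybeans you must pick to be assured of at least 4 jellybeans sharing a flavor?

Treat the 3 flavors as pigeonholes.
The worst case takes 3 jellybeans of each flavor without reaching 4 of any: 3 × 3 = 9.
The next jellybean must bring some flavor to 4, so 9 + 1 = 10.

10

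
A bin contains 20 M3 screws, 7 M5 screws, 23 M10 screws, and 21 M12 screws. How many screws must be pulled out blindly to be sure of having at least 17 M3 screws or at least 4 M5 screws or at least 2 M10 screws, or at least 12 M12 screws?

The worst case stops just short of every target: 16 M3, 3 M5, 1 M10, 11 M12 — 16 + 3 + 1 + 11 = 31 screws.
One more screw must push some size to its target, so 31 + 1 = 32.

32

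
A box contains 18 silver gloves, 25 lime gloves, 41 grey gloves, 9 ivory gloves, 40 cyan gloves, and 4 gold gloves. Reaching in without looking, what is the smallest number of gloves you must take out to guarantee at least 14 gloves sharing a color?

66

Treat the 6 colors as pigeonholes.
In the worst case we take at most 13 of each color, but all 9 ivory and all 4 gold (fewer than 13), giving 13 + 13 + 13 + 9 + 13 + 4 = 65.
One more glove then forces some color to 14, so 65 + 1 = 66.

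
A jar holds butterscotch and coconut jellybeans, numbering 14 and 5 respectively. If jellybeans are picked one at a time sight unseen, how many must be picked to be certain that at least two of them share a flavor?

The worst case takes 1 jellybean of each flavor without reaching 2 of any: 2 × 1 = 2.
The next jellybean must bring some flavor to 2, so 2 + 1 = 3.

3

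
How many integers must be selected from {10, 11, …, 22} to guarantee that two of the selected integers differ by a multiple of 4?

Use the pigeonhole principle on residue classes: group the integers by remainder mod 4; there are 4 residue classes, each nonempty in this range.
Choosing one from each class (4 integers) avoids any shared remainder.
One more choice must repeat a class, so two differ by a multiple of 4. Hence 4 + 1 = 5.

5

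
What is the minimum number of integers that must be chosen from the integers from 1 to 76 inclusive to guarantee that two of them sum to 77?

39

Partition {1, …, 76} into 38 pairs: {1,76}, {2,75}, …, {38,39}.
Choosing 38 integers — say the integers 1 through 38 — takes one from each pair and avoids the property.
Choosing 39 forces two into the same pair by pigeonhole, and those sum to 77. So 39.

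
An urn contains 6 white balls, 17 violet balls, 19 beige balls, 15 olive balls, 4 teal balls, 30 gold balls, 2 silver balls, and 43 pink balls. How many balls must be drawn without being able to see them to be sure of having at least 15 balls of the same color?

In the worst case we take at most 14 of each color, but all 6 white, all 4 teal, and all 2 silver (fewer than 14), giving 6 + 14 + 14 + 14 + 4 + 14 + 2 + 14 = 82.
One more ball then forces some color to 15, so 82 + 1 = 83.

83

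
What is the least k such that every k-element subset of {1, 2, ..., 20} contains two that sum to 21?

Partition {1, …, 20} into 10 pairs: {1,20}, {2,19}, …, {10,11}.
Choosing 10 integers — say the integers 1 through 10 — takes one from each pair and avoids the property.
Choosing 11 forces two into the same pair by pigeonhole, and those sum to 21. So 11.

11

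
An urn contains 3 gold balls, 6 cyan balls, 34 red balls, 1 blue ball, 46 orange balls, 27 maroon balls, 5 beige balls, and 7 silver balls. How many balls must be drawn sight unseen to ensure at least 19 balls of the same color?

In the worst case we take at most 18 of each color, but all 3 gold, all 6 cyan, all 1 blue, all 5 beige, and all 7 silver (fewer than 18), giving 3 + 6 + 18 + 1 + 18 + 18 + 5 + 7 = 76.
One more ball then forces some color to 19, so 76 + 1 = 77.

77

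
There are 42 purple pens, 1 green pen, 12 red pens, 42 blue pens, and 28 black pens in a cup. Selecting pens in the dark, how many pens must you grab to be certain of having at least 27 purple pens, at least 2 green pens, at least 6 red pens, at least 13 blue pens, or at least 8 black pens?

52

The worst case stops just short of every target: 26 purple, 1 green, 5 red, 12 blue, 7 black — 26 + 1 + 5 + 12 + 7 = 51 pens.
One more pen must push some ink color to its target, so 51 + 1 = 52.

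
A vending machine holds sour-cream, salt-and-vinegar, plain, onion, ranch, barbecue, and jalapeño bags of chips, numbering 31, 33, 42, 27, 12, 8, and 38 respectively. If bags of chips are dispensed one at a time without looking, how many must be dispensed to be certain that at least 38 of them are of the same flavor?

186

Treat the 7 flavors as pigeonholes.
In the worst case we take at most 37 of each flavor, but all 31 sour-cream, all 33 salt-and-vinegar, all 27 onion, all 12 ranch, and all 8 barbecue (fewer than 37), giving 31 + 33 + 37 + 27 + 12 + 8 + 37 = 185.
One more bag of chips then forces some flavor to 38, so 185 + 1 = 186.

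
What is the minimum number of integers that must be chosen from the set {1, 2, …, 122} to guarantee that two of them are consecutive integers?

62

Partition {1, …, 122} into 61 pairs: {1,2}, {3,4}, …, {121,122}.
Choosing 61 integers — say the 61 even numbers 2, 4, …, 122 — takes one from each pair and avoids the property.
Choosing 62 forces two into the same pair by pigeonhole, and those are consecutive. So 62.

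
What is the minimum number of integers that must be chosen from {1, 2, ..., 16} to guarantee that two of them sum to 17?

9

Partition {1, …, 16} into 8 pairs: {1,16}, {2,15}, …, {8,9}.
Choosing 8 integers — say the integers 1 through 8 — takes one from each pair and avoids the property.
Choosing 9 forces two into the same pair by pigeonhole, and those sum to 17. So 9.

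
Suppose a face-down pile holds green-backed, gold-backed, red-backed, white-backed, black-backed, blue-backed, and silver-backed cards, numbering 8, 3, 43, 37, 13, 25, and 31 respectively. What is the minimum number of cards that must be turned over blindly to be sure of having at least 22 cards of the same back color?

109

Treat the 7 back colors as pigeonholes.
In the worst case we take at most 21 of each back color, but all 8 green-backed, all 3 gold-backed, and all 13 black-backed (fewer than 21), giving 8 + 3 + 21 + 21 + 13 + 21 + 21 = 108.
One more card then forces some back color to 22, so 108 + 1 = 109.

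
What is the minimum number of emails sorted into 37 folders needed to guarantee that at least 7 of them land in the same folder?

There are 37 folders acting as pigeonholes.
With 37 × 6 = 222 emails we could place exactly 6 in each, with no class reaching 7.
One more forces some class to hold 7, so 222 + 1 = 223.

223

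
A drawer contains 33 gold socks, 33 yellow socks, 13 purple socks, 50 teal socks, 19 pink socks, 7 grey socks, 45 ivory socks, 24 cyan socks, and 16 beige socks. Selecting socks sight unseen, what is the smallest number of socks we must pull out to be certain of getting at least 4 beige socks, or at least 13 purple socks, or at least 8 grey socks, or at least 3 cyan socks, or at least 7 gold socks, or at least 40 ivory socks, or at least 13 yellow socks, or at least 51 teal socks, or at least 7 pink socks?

Each of the 9 colors has its own threshold; avoid all of them simultaneously.
The worst case stops just short of every target: 6 gold, 12 yellow, 12 purple, 50 teal, 6 pink, 7 grey, 39 ivory, 2 cyan, 3 beige — 6 + 12 + 12 + 50 + 6 + 7 + 39 + 2 + 3 = 137 socks.
One more sock must push some color to its target, so 137 + 1 = 138.

138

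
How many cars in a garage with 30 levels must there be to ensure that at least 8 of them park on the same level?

There are 30 levels acting as pigeonholes.
With 30 × 7 = 210 cars we could place exactly 7 in each, with no class reaching 8.
One more forces some class to hold 8, so 210 + 1 = 211.

211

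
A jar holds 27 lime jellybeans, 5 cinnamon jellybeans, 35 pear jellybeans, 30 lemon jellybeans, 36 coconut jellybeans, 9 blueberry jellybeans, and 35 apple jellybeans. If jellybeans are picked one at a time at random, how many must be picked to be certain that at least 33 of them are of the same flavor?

In the worst case we take at most 32 of each flavor, but all 27 lime, all 5 cinnamon, all 30 lemon, and all 9 blueberry (fewer than 32), giving 27 + 5 + 32 + 30 + 32 + 9 + 32 = 167.
One more jellybean then forces some flavor to 33, so 167 + 1 = 168.

168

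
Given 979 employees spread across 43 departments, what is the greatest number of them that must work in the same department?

23

The 979 employees fall into 43 departments.
If each of the 43 departments held at most 22, the total would be at most 43 × 22 = 946 < 979, a contradiction.
So at least one holds ⌈979/43⌉ = 23.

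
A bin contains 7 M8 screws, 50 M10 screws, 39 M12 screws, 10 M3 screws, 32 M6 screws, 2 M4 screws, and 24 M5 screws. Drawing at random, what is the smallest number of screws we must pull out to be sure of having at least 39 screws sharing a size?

Treat the 7 sizes as pigeonholes.
In the worst case we take at most 38 of each size, but all 7 M8, all 10 M3, all 32 M6, all 2 M4, and all 24 M5 (fewer than 38), giving 7 + 38 + 38 + 10 + 32 + 2 + 24 = 151.
One more screw then forces some size to 39, so 151 + 1 = 152.

152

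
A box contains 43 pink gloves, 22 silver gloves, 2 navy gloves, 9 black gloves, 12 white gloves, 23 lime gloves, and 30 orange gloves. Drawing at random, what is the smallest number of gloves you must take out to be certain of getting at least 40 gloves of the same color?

Treat the 7 colors as pigeonholes.
In the worst case we take at most 39 of each color, but all 22 silver, all 2 navy, all 9 black, all 12 white, all 23 lime, and all 30 orange (fewer than 39), giving 39 + 22 + 2 + 9 + 12 + 23 + 30 = 137.
One more glove then forces some color to 40, so 137 + 1 = 138.

138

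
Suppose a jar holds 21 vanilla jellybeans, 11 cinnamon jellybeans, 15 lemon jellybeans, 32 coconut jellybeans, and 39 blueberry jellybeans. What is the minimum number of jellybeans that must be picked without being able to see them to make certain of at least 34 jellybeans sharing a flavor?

113

In the worst case we take at most 33 of each flavor, but all 21 vanilla, all 11 cinnamon, all 15 lemon, and all 32 coconut (fewer than 33), giving 21 + 11 + 15 + 32 + 33 = 112.
One more jellybean then forces some flavor to 34, so 112 + 1 = 113.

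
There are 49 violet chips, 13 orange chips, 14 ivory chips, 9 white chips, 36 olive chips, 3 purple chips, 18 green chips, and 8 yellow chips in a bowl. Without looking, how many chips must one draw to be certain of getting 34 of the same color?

132

In the worst case we take at most 33 of each color, but all 13 orange, all 14 ivory, all 9 white, all 3 purple, all 18 green, and all 8 yellow (fewer than 33), giving 33 + 13 + 14 + 9 + 33 + 3 + 18 + 8 = 131.
One more chip then forces some color to 34, so 131 + 1 = 132.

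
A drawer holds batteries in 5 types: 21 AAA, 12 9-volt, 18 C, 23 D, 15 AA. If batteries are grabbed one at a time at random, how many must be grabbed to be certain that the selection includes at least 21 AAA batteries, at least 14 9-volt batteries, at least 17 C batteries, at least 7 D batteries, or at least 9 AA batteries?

The worst case stops just short of every target: 20 AAA, all 12 9-volt, 16 C, 6 D, 8 AA — 20 + 12 + 16 + 6 + 8 = 62 batteries.
One more battery must push some type to its target, so 62 + 1 = 63.

63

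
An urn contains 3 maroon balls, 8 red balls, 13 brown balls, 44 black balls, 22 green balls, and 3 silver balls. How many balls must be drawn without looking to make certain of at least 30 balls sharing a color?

In the worst case we take at most 29 of each color, but all 3 maroon, all 8 red, all 13 brown, all 22 green, and all 3 silver (fewer than 29), giving 3 + 8 + 13 + 29 + 22 + 3 = 78.
One more ball then forces some color to 30, so 78 + 1 = 79.

79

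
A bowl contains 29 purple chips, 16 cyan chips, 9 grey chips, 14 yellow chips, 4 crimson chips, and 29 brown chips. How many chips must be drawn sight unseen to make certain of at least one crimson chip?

98

The worst case draws every non-crimson chip first: 29 + 16 + 9 + 14 + 29 = 97.
The next draw is then forced to be crimson, giving 97 + 1 = 98.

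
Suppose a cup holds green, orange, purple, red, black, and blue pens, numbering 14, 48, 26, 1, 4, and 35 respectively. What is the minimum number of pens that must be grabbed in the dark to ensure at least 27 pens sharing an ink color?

In the worst case we take at most 26 of each ink color, but all 14 green, all 1 red, and all 4 black (fewer than 26), giving 14 + 26 + 26 + 1 + 4 + 26 = 97.
One more pen then forces some ink color to 27, so 97 + 1 = 98.

98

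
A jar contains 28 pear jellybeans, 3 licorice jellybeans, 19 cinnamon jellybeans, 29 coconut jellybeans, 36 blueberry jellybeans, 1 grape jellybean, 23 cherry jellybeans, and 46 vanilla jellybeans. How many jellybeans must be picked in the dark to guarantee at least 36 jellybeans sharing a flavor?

Treat the 8 flavors as pigeonholes.
In the worst case we take at most 35 of each flavor, but all 28 pear, all 3 licorice, all 19 cinnamon, all 29 coconut, all 1 grape, and all 23 cherry (fewer than 35), giving 28 + 3 + 19 + 29 + 35 + 1 + 23 + 35 = 173.
One more jellybean then forces some flavor to 36, so 173 + 1 = 174.

174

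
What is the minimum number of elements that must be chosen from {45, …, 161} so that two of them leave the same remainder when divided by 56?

57

Group the integers by remainder mod 56; there are 56 residue classes, each nonempty in this range.
Choosing one from each class (56 integers) avoids any shared remainder.
One more choice must repeat a class, so two differ by a multiple of 56. Hence 56 + 1 = 57.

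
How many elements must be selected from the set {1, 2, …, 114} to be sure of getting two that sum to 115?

Partition {1, …, 114} into 57 pairs: {1,114}, {2,113}, …, {57,58}.
Choosing 57 integers — say the integers 1 through 57 — takes one from each pair and avoids the property.
Choosing 58 forces two into the same pair by pigeonhole, and those sum to 115. So 58.

58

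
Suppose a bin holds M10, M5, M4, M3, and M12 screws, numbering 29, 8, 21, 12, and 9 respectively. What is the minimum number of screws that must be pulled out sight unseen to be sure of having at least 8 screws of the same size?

The worst case takes 7 screws of each size without reaching 8 of any: 5 × 7 = 35.
The next screw must bring some size to 8, so 35 + 1 = 36.

36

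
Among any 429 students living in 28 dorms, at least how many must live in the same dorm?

16

The 429 students fall into 28 dorms.
If each of the 28 dorms held at most 15, the total would be at most 28 × 15 = 420 < 429, a contradiction.
So at least one holds ⌈429/28⌉ = 16.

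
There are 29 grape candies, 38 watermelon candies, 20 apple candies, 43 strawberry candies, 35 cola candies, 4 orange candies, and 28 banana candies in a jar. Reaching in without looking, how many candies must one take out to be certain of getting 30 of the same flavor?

169

In the worst case we take at most 29 of each flavor, but all 20 apple, all 4 orange, and all 28 banana (fewer than 29), giving 29 + 29 + 20 + 29 + 29 + 4 + 28 = 168.
One more candy then forces some flavor to 30, so 168 + 1 = 169.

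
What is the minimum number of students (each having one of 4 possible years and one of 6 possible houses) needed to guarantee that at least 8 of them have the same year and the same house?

There are 4 × 6 = 24 (year, house) combinations acting as pigeonholes.
With 24 × 7 = 168 students we could place exactly 7 in each, with no (year, house) pair reaching 8.
One more forces some (year, house) pair to hold 8, so 168 + 1 = 169.

169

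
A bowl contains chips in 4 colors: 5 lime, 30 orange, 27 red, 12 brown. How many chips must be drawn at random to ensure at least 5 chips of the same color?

17

The worst case takes 4 chips of each color without reaching 5 of any: 4 × 4 = 16.
The next chip must bring some color to 5, so 16 + 1 = 17.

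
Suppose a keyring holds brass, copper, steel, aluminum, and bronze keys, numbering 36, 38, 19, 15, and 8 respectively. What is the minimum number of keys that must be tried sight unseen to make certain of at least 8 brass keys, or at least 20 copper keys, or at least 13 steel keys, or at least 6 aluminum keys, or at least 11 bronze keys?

52

The worst case stops just short of every target: 7 brass, 19 copper, 12 steel, 5 aluminum, all 8 bronze — 7 + 19 + 12 + 5 + 8 = 51 keys.
One more key must push some type to its target, so 51 + 1 = 52.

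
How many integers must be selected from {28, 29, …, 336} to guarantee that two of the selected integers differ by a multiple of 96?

97

Group the integers by remainder mod 96; there are 96 residue classes, each nonempty in this range.
Choosing one from each class (96 integers) avoids any shared remainder.
One more choice must repeat a class, so two differ by a multiple of 96. Hence 96 + 1 = 97.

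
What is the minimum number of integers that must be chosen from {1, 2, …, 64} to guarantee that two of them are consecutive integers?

33

Partition {1, …, 64} into 32 pairs: {1,2}, {3,4}, …, {63,64}.
Choosing 32 integers — say the 32 even numbers 2, 4, …, 64 — takes one from each pair and avoids the property.
Choosing 33 forces two into the same pair by pigeonhole, and those are consecutive. So 33.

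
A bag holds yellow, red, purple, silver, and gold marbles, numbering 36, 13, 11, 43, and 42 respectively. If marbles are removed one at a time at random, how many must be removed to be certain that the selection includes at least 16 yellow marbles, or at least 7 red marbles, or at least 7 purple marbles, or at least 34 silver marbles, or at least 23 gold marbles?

The worst case stops just short of every target: 15 yellow, 6 red, 6 purple, 33 silver, 22 gold — 15 + 6 + 6 + 33 + 22 = 82 marbles.
One more marble must push some color to its target, so 82 + 1 = 83.

83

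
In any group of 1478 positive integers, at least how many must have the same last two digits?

15

If each of the 100 possible two-digit endings held at most 14, the total would be at most 100 × 14 = 1400 < 1478, a contradiction.
So at least one holds ⌈1478/100⌉ = 15.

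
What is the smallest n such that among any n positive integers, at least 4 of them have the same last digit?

There are 10 possible last digits acting as pigeonholes.
With 10 × 3 = 30 positive integers we could place exactly 3 in each, with no class reaching 4.
One more forces some class to hold 4, so 30 + 1 = 31.

31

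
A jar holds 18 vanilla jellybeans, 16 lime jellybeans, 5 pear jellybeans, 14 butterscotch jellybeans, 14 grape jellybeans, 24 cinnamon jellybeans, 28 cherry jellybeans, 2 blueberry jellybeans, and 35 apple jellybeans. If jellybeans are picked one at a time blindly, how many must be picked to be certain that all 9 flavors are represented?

The hardest flavor to obtain is blueberry: we could draw every other jellybean first — 156 − 2 = 154 jellybeans — without a single blueberry one.
The next draw must be blueberry, so 154 + 1 = 155.

155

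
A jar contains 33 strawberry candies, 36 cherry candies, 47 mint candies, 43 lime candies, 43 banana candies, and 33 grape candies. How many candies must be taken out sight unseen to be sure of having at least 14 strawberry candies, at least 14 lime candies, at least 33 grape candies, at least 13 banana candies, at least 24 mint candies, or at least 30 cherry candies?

123

Each of the 6 flavors has its own threshold; avoid all of them simultaneously.
The worst case stops just short of every target: 13 strawberry, 29 cherry, 23 mint, 13 lime, 12 banana, 32 grape — 13 + 29 + 23 + 13 + 12 + 32 = 122 candies.
One more candy must push some flavor to its target, so 122 + 1 = 123.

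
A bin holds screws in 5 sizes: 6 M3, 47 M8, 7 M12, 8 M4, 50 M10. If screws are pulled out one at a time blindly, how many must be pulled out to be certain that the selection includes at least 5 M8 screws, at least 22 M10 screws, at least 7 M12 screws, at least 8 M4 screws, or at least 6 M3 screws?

44

Each of the 5 sizes has its own threshold; avoid all of them simultaneously.
The worst case stops just short of every target: 5 M3, 4 M8, 6 M12, 7 M4, 21 M10 — 5 + 4 + 6 + 7 + 21 = 43 screws.
One more screw must push some size to its target, so 43 + 1 = 44.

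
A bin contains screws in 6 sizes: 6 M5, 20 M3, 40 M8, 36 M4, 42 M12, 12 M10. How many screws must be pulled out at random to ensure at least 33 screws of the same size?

135

In the worst case we take at most 32 of each size, but all 6 M5, all 20 M3, and all 12 M10 (fewer than 32), giving 6 + 20 + 32 + 32 + 32 + 12 = 134.
One more screw then forces some size to 33, so 134 + 1 = 135.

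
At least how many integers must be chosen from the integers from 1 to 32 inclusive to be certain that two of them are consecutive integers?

17

Partition {1, …, 32} into 16 pairs: {1,2}, {3,4}, …, {31,32}.
Choosing 16 integers — say the 16 even numbers 2, 4, …, 32 — takes one from each pair and avoids the property.
Choosing 17 forces two into the same pair by pigeonhole, and those are consecutive. So 17.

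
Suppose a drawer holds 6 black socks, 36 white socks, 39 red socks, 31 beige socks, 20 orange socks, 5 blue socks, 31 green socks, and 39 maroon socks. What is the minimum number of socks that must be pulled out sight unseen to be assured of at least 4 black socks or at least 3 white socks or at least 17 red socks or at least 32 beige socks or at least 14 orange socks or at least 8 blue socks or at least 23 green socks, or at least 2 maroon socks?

Each of the 8 colors has its own threshold; avoid all of them simultaneously.
The worst case stops just short of every target: 3 black, 2 white, 16 red, 31 beige, 13 orange, all 5 blue, 22 green, 1 maroon — 3 + 2 + 16 + 31 + 13 + 5 + 22 + 1 = 93 socks.
One more sock must push some color to its target, so 93 + 1 = 94.

94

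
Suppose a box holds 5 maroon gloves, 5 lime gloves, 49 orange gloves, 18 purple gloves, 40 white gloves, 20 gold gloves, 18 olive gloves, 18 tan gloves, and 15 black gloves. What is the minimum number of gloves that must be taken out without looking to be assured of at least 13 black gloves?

186

To avoid black gloves as long as possible, exhaust the other 8 colors first.
The worst case draws every non-black glove first: 5 + 5 + 49 + 18 + 40 + 20 + 18 + 18 = 173.
The next 13 draws are then forced to be black, giving 173 + 13 = 186.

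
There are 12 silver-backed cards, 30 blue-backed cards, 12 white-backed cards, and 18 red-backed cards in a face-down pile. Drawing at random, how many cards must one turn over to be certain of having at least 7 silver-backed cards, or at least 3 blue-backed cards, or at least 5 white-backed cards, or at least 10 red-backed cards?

Each of the 4 back colors has its own threshold; avoid all of them simultaneously.
The worst case stops just short of every target: 6 silver-backed, 2 blue-backed, 4 white-backed, 9 red-backed — 6 + 2 + 4 + 9 = 21 cards.
One more card must push some back color to its target, so 21 + 1 = 22.

22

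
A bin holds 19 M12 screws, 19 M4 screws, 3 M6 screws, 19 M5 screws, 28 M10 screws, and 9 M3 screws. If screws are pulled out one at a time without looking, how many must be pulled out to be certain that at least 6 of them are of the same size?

In the worst case we take at most 5 of each size, but all 3 M6 (fewer than 5), giving 5 + 5 + 3 + 5 + 5 + 5 = 28.
One more screw then forces some size to 6, so 28 + 1 = 29.

29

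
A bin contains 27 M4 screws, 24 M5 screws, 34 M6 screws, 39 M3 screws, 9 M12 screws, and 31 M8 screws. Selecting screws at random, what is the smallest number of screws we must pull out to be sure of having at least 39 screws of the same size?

164

Treat the 6 sizes as pigeonholes.
In the worst case we take at most 38 of each size, but all 27 M4, all 24 M5, all 34 M6, all 9 M12, and all 31 M8 (fewer than 38), giving 27 + 24 + 34 + 38 + 9 + 31 = 163.
One more screw then forces some size to 39, so 163 + 1 = 164.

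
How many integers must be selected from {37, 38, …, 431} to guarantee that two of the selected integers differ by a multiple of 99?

100

Group the integers by remainder mod 99; there are 99 residue classes, each nonempty in this range.
Choosing one from each class (99 integers) avoids any shared remainder.
One more choice must repeat a class, so two differ by a multiple of 99. Hence 99 + 1 = 100.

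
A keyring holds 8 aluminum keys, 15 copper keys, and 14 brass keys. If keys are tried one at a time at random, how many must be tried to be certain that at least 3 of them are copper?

The worst case draws every non-copper key first: 8 + 14 = 22.
The next 3 draws are then forced to be copper, giving 22 + 3 = 25.

25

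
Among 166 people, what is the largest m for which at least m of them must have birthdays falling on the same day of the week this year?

If each of the 7 days of the week held at most 23, the total would be at most 7 × 23 = 161 < 166, a contradiction.
So at least one holds ⌈166/7⌉ = 24.

24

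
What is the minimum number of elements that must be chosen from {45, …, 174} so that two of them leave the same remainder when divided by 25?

26

Group the integers by remainder mod 25; there are 25 residue classes, each nonempty in this range.
Choosing one from each class (25 integers) avoids any shared remainder.
One more choice must repeat a class, so two differ by a multiple of 25. Hence 25 + 1 = 26.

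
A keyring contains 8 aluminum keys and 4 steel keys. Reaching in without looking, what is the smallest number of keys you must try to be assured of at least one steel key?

To avoid steel keys as long as possible, exhaust the other 1 type first.
The worst case draws every non-steel key first: 8.
The next draw is then forced to be steel, giving 8 + 1 = 9.

9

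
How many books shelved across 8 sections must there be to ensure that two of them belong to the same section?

9

There are 8 sections acting as pigeonholes.
With 8 books we could place one in each, avoiding any repeat.
One more forces some class to hold 2, so 8 + 1 = 9.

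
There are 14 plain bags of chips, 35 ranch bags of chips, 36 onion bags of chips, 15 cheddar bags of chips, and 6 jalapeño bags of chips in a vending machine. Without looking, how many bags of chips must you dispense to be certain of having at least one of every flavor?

The hardest flavor to obtain is jalapeño: we could draw every other bag of chips first — 106 − 6 = 100 bags of chips — without a single jalapeño one.
The next draw must be jalapeño, so 100 + 1 = 101.

101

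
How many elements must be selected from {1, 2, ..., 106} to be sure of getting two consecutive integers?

Partition {1, …, 106} into 53 pairs: {1,2}, {3,4}, …, {105,106}.
Choosing 53 integers — say the 53 even numbers 2, 4, …, 106 — takes one from each pair and avoids the property.
Choosing 54 forces two into the same pair by pigeonhole, and those are consecutive. So 54.

54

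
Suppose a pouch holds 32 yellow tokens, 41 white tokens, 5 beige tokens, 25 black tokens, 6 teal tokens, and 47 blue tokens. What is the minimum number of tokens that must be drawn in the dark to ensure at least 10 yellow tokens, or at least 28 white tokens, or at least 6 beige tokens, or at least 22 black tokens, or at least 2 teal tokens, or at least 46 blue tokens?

The worst case stops just short of every target: 9 yellow, 27 white, 5 beige, 21 black, 1 teal, 45 blue — 9 + 27 + 5 + 21 + 1 + 45 = 108 tokens.
One more token must push some color to its target, so 108 + 1 = 109.

109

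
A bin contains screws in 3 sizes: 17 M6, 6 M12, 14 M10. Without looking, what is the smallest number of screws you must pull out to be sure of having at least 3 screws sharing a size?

Treat the 3 sizes as pigeonholes.
The worst case takes 2 screws of each size without reaching 3 of any: 3 × 2 = 6.
The next screw must bring some size to 3, so 6 + 1 = 7.

7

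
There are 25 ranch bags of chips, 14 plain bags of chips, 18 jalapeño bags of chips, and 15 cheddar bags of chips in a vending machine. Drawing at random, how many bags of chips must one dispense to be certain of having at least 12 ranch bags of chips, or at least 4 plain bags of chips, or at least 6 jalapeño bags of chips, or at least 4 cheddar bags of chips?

23

Each of the 4 flavors has its own threshold; avoid all of them simultaneously.
The worst case stops just short of every target: 11 ranch, 3 plain, 5 jalapeño, 3 cheddar — 11 + 3 + 5 + 3 = 22 bags of chips.
One more bag of chips must push some flavor to its target, so 22 + 1 = 23.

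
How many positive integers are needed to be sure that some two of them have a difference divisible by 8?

9

Two integers differ by a multiple of 8 exactly when they share a remainder mod 8.
There are 8 residue classes mod 8, so 8 integers can all lie in distinct classes.
One more integer must repeat a residue, giving a difference divisible by 8. So n = 8 + 1 = 9.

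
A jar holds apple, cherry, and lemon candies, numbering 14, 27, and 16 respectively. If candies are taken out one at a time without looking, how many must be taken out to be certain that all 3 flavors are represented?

44

The hardest flavor to obtain is apple: we could draw every other candy first — 57 − 14 = 43 candies — without a single apple one.
The next draw must be apple, so 43 + 1 = 44.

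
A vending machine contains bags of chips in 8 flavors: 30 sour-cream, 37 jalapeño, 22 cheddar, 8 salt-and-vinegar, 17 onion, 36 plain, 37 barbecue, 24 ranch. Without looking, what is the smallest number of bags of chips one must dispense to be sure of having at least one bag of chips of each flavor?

204

The hardest flavor to obtain is salt-and-vinegar: we could draw every other bag of chips first — 211 − 8 = 203 bags of chips — without a single salt-and-vinegar one.
The next draw must be salt-and-vinegar, so 203 + 1 = 204.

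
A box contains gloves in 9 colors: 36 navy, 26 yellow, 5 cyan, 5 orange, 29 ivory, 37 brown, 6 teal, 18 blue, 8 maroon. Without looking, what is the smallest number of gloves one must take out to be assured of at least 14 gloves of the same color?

Treat the 9 colors as pigeonholes.
In the worst case we take at most 13 of each color, but all 5 cyan, all 5 orange, all 6 teal, and all 8 maroon (fewer than 13), giving 13 + 13 + 5 + 5 + 13 + 13 + 6 + 13 + 8 = 89.
One more glove then forces some color to 14, so 89 + 1 = 90.

90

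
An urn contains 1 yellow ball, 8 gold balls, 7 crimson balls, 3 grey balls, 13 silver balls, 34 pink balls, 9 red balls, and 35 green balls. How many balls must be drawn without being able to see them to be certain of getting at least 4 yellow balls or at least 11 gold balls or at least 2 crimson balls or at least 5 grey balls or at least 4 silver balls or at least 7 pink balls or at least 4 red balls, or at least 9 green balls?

The worst case stops just short of every target: all 1 yellow, all 8 gold, 1 crimson, all 3 grey, 3 silver, 6 pink, 3 red, 8 green — 1 + 8 + 1 + 3 + 3 + 6 + 3 + 8 = 33 balls.
One more ball must push some color to its target, so 33 + 1 = 34.

34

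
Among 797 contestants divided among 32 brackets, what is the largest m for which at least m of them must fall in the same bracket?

25

If each of the 32 brackets held at most 24, the total would be at most 32 × 24 = 768 < 797, a contradiction.
So at least one holds ⌈797/32⌉ = 25.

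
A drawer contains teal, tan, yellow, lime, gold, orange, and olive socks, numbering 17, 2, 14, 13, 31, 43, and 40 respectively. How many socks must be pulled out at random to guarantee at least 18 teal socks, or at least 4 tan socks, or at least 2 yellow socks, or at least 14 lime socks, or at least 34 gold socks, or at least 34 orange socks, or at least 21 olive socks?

118

Each of the 7 colors has its own threshold; avoid all of them simultaneously.
The worst case stops just short of every target: 17 teal, all 2 tan, 1 yellow, 13 lime, all 31 gold, 33 orange, 20 olive — 17 + 2 + 1 + 13 + 31 + 33 + 20 = 117 socks.
One more sock must push some color to its target, so 117 + 1 = 118.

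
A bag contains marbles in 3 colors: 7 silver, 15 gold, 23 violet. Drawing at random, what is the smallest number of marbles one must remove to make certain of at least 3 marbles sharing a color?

Treat the 3 colors as pigeonholes.
The worst case takes 2 marbles of each color without reaching 3 of any: 3 × 2 = 6.
The next marble must bring some color to 3, so 6 + 1 = 7.

7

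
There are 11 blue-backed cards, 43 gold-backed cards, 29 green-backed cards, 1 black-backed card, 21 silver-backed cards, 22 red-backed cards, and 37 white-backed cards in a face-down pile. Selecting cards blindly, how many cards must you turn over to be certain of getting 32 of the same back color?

In the worst case we take at most 31 of each back color, but all 11 blue-backed, all 29 green-backed, all 1 black-backed, all 21 silver-backed, and all 22 red-backed (fewer than 31), giving 11 + 31 + 29 + 1 + 21 + 22 + 31 = 146.
One more card then forces some back color to 32, so 146 + 1 = 147.

147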